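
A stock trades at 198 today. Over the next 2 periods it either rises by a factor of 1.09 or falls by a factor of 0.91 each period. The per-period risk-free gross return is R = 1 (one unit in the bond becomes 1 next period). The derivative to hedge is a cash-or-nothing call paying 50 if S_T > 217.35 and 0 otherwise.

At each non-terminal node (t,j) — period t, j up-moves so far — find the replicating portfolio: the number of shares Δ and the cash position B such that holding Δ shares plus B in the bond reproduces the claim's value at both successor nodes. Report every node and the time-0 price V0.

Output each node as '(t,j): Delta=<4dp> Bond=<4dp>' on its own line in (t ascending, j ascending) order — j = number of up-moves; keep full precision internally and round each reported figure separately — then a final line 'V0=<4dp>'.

Since d<R<u, set p* = (R−d)/(u−d) = 0.5000; price each node as the discounted p*-expectation of its children.
Terminal payoffs: V(2,0)=0.0000, V(2,1)=0.0000, V(2,2)=50.0000
(1,0): S=180.1800. Δ = (V_up−V_dn)/(S_up−S_dn) = (0.0000−0.0000)/(196.3962−163.9638) = 0.0000. V = [p*·0.0000 + (1−p*)·0.0000]/1 = 0.0000. B = V − Δ·S = 0.0000.
(1,1): S=215.8200. Δ = (V_up−V_dn)/(S_up−S_dn) = (50.0000−0.0000)/(235.2438−196.3962) = 1.2871. V = [p*·50.0000 + (1−p*)·0.0000]/1 = 25.0000. B = V − Δ·S = -252.7778.
(0,0): S=198.0000. Δ = (V_up−V_dn)/(S_up−S_dn) = (25.0000−0.0000)/(215.8200−180.1800) = 0.7015. V = [p*·25.0000 + (1−p*)·0.0000]/1 = 12.5000. B = V − Δ·S = -126.3889.
Self-financing check: at every node Δ·S+B equals the discounted successor values.

(0,0): Delta=0.7015 Bond=-126.3889
(1,0): Delta=0.0000 Bond=0.0000
(1,1): Delta=1.2871 Bond=-252.7778
V0=12.5000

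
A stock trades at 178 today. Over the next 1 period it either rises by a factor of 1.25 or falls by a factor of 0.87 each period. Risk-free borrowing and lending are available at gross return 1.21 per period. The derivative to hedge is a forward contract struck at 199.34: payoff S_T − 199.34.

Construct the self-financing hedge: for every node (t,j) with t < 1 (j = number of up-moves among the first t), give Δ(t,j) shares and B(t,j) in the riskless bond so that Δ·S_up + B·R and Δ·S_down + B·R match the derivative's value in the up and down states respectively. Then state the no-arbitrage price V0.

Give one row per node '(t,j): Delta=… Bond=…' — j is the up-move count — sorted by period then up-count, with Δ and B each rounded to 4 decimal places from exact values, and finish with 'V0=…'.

Since d<R<u, set p* = (R−d)/(u−d) = 0.8947; price each node as the discounted p*-expectation of its children.
Terminal payoffs: V(1,0)=-44.4800, V(1,1)=23.1600
Node (0,0) S=178.0000: V=(p*·23.1600+(1−p*)·-44.4800)/1.21=13.2562; Δ=(23.1600−-44.4800)/(222.5000−154.8600)=1.0000; B=V−Δ·S=-164.7438
Each (Δ,B) replicates both successor values, so the strategy is self-financing and V0 is arbitrage-free.

(0,0): Delta=1.0000 Bond=-164.7438
V0=13.2562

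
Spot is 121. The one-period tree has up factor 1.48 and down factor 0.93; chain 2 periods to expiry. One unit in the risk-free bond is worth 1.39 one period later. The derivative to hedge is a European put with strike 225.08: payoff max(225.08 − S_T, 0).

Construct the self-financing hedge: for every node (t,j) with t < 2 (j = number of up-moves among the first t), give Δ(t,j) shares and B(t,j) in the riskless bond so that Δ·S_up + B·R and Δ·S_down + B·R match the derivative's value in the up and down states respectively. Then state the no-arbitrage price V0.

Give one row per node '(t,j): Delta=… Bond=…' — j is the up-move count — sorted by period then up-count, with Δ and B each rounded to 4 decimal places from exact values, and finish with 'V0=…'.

Since d<R<u, set p* = (R−d)/(u−d) = 0.8364; price each node as the discounted p*-expectation of its children.
Terminal payoffs: V(2,0)=120.4271, V(2,1)=58.5356, V(2,2)=0.0000
(1,0): S=112.5300. Δ = (V_up−V_dn)/(S_up−S_dn) = (58.5356−120.4271)/(166.5444−104.6529) = -1.0000. V = [p*·58.5356 + (1−p*)·120.4271]/1.39 = 49.3981. B = V − Δ·S = 161.9281.
(1,1): S=179.0800. Δ = (V_up−V_dn)/(S_up−S_dn) = (0.0000−58.5356)/(265.0384−166.5444) = -0.5943. V = [p*·0.0000 + (1−p*)·58.5356]/1.39 = 6.8910. B = V − Δ·S = 113.3194.
(0,0): S=121.0000. Δ = (V_up−V_dn)/(S_up−S_dn) = (6.8910−49.3981)/(179.0800−112.5300) = -0.6387. V = [p*·6.8910 + (1−p*)·49.3981]/1.39 = 9.9617. B = V − Δ·S = 87.2472.
Root portfolio cost Δ·121+B reproduces V0=9.9617.

(0,0): Delta=-0.6387 Bond=87.2472
(1,0): Delta=-1.0000 Bond=161.9281
(1,1): Delta=-0.5943 Bond=113.3194
V0=9.9617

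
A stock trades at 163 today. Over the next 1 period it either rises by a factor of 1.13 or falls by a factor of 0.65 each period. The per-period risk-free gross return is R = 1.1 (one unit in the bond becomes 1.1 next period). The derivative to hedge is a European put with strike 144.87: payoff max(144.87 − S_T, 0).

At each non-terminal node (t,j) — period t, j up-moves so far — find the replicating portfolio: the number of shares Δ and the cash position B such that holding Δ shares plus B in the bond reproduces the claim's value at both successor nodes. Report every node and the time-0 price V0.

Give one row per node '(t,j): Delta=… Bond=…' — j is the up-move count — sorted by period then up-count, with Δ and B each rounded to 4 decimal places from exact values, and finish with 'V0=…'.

No-arbitrage ⇒ martingale measure with p* = (R−d)/(u−d) = 0.9375.
At expiry t=1: V(1,0)=38.9200, V(1,1)=0.0000
  t=0,j=0: stock 163.0000 → up 184.1900 (V=0.0000), down 105.9500 (V=38.9200). Price 2.2114; hedge Δ=-0.4974, bond B=83.2947.
Each (Δ,B) replicates both successor values, so the strategy is self-financing and V0 is arbitrage-free.

(0,0): Delta=-0.4974 Bond=83.2947
V0=2.2114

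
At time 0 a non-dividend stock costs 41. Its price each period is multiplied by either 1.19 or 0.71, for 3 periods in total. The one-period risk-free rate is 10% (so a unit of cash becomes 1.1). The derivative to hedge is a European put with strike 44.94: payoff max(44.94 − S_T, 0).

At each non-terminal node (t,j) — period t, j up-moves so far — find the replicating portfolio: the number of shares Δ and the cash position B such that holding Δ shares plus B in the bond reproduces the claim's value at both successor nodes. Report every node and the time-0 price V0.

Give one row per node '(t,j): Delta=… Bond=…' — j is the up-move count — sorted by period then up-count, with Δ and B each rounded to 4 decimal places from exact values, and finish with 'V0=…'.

Risk-neutral probability p* = (R−d)/(u−d) = (1.1−0.71)/(1.19−0.71) = 0.8125.
Terminal payoffs: V(3,0)=30.2656, V(3,1)=20.3450, V(3,2)=3.7173, V(3,3)=0.0000
(2,0): S=20.6681. Δ = (V_up−V_dn)/(S_up−S_dn) = (20.3450−30.2656)/(24.5950−14.6744) = -1.0000. V = [p*·20.3450 + (1−p*)·30.2656]/1.1 = 20.1864. B = V − Δ·S = 40.8545.
(2,1): S=34.6409. Δ = (V_up−V_dn)/(S_up−S_dn) = (3.7173−20.3450)/(41.2227−24.5950) = -1.0000. V = [p*·3.7173 + (1−p*)·20.3450]/1.1 = 6.2136. B = V − Δ·S = 40.8545.
(2,2): S=58.0601. Δ = (V_up−V_dn)/(S_up−S_dn) = (0.0000−3.7173)/(69.0915−41.2227) = -0.1334. V = [p*·0.0000 + (1−p*)·3.7173]/1.1 = 0.6336. B = V − Δ·S = 8.3781.
(1,0): S=29.1100. Δ = (V_up−V_dn)/(S_up−S_dn) = (6.2136−20.1864)/(34.6409−20.6681) = -1.0000. V = [p*·6.2136 + (1−p*)·20.1864]/1.1 = 8.0305. B = V − Δ·S = 37.1405.
(1,1): S=48.7900. Δ = (V_up−V_dn)/(S_up−S_dn) = (0.6336−6.2136)/(58.0601−34.6409) = -0.2383. V = [p*·0.6336 + (1−p*)·6.2136]/1.1 = 1.5272. B = V − Δ·S = 13.1522.
(0,0): S=41.0000. Δ = (V_up−V_dn)/(S_up−S_dn) = (1.5272−8.0305)/(48.7900−29.1100) = -0.3305. V = [p*·1.5272 + (1−p*)·8.0305]/1.1 = 2.4969. B = V − Δ·S = 16.0455.
Self-financing check: at every node Δ·S+B equals the discounted successor values.

(0,0): Delta=-0.3305 Bond=16.0455
(1,0): Delta=-1.0000 Bond=37.1405
(1,1): Delta=-0.2383 Bond=13.1522
(2,0): Delta=-1.0000 Bond=40.8545
(2,1): Delta=-1.0000 Bond=40.8545
(2,2): Delta=-0.1334 Bond=8.3781
V0=2.4969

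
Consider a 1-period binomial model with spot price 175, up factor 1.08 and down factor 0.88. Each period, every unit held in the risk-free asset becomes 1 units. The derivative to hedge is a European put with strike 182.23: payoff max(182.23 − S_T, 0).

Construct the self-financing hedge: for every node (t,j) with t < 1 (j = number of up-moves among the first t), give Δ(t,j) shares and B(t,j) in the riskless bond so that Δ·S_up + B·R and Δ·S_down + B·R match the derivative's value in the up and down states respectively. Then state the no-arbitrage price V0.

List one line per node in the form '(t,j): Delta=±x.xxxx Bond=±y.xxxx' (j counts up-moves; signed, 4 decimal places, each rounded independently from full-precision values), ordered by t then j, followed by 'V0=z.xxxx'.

(0,0): Delta=-0.8066 Bond=152.4420
V0=11.2920

Since d<R<u, set p* = (R−d)/(u−d) = 0.6000; price each node as the discounted p*-expectation of its children.
Payoff layer (t=1): V(1,0)=28.2300, V(1,1)=0.0000
(0,0): S=175.0000. Δ = (V_up−V_dn)/(S_up−S_dn) = (0.0000−28.2300)/(189.0000−154.0000) = -0.8066. V = [p*·0.0000 + (1−p*)·28.2300]/1 = 11.2920. B = V − Δ·S = 152.4420.
Each (Δ,B) replicates both successor values, so the strategy is self-financing and V0 is arbitrage-free.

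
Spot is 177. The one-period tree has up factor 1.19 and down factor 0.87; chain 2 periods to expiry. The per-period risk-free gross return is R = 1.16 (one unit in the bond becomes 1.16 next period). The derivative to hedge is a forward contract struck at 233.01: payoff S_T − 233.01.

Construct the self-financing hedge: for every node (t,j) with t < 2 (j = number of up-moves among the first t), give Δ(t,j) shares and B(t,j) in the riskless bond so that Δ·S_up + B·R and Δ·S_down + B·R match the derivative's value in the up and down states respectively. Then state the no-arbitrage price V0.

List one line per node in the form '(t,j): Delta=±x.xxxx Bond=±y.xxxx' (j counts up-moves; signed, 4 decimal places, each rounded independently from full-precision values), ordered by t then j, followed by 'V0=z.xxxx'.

(0,0): Delta=1.0000 Bond=-173.1644
(1,0): Delta=1.0000 Bond=-200.8707
(1,1): Delta=1.0000 Bond=-200.8707
V0=3.8356

The replicating-portfolio and risk-neutral prices coincide; use p* = (1.16−0.87)/(1.19−0.87) = 0.9062 for the latter.
Terminal values V(2,·): V(2,0)=-99.0387, V(2,1)=-49.7619, V(2,2)=17.6397
(1,0): S=153.9900. Δ = (V_up−V_dn)/(S_up−S_dn) = (-49.7619−-99.0387)/(183.2481−133.9713) = 1.0000. V = [p*·-49.7619 + (1−p*)·-99.0387]/1.16 = -46.8807. B = V − Δ·S = -200.8707.
(1,1): S=210.6300. Δ = (V_up−V_dn)/(S_up−S_dn) = (17.6397−-49.7619)/(250.6497−183.2481) = 1.0000. V = [p*·17.6397 + (1−p*)·-49.7619]/1.16 = 9.7593. B = V − Δ·S = -200.8707.
(0,0): S=177.0000. Δ = (V_up−V_dn)/(S_up−S_dn) = (9.7593−-46.8807)/(210.6300−153.9900) = 1.0000. V = [p*·9.7593 + (1−p*)·-46.8807]/1.16 = 3.8356. B = V − Δ·S = -173.1644.
Each (Δ,B) replicates both successor values, so the strategy is self-financing and V0 is arbitrage-free.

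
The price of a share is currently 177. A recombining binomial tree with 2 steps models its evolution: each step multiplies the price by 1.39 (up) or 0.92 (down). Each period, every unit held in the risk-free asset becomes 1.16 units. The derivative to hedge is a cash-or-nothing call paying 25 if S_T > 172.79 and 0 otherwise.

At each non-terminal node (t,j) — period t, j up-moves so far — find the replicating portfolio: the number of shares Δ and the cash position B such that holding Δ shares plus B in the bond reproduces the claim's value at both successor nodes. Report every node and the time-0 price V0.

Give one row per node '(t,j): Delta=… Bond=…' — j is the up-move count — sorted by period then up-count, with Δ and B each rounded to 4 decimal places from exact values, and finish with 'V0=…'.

(0,0): Delta=0.1268 Bond=-8.3097
(1,0): Delta=0.3266 Bond=-42.1864
(1,1): Delta=0.0000 Bond=21.5517
V0=14.1299

Since d<R<u, set p* = (R−d)/(u−d) = 0.5106; price each node as the discounted p*-expectation of its children.
At expiry t=2: V(2,0)=0.0000, V(2,1)=25.0000, V(2,2)=25.0000
(1,0): S=162.8400. Δ = (V_up−V_dn)/(S_up−S_dn) = (25.0000−0.0000)/(226.3476−149.8128) = 0.3266. V = [p*·25.0000 + (1−p*)·0.0000]/1.16 = 11.0051. B = V − Δ·S = -42.1864.
(1,1): S=246.0300. Δ = (V_up−V_dn)/(S_up−S_dn) = (25.0000−25.0000)/(341.9817−226.3476) = 0.0000. V = [p*·25.0000 + (1−p*)·25.0000]/1.16 = 21.5517. B = V − Δ·S = 21.5517.
(0,0): S=177.0000. Δ = (V_up−V_dn)/(S_up−S_dn) = (21.5517−11.0051)/(246.0300−162.8400) = 0.1268. V = [p*·21.5517 + (1−p*)·11.0051]/1.16 = 14.1299. B = V − Δ·S = -8.3097.
The time-0 hedge costs 14.1299, which is the no-arbitrage price.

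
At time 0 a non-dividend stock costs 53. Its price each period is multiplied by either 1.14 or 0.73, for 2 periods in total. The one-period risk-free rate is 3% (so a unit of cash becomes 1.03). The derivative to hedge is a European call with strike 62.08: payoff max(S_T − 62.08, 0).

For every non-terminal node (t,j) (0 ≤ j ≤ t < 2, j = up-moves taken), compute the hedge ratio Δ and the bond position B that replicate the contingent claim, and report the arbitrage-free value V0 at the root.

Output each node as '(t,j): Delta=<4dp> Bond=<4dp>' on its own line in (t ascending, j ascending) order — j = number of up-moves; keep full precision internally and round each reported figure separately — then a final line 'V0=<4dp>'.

Risk-neutral probability p* = (R−d)/(u−d) = (1.03−0.73)/(1.14−0.73) = 0.7317.
Terminal payoffs: V(2,0)=0.0000, V(2,1)=0.0000, V(2,2)=6.7988
Node (1,0) S=38.6900: V=(p*·0.0000+(1−p*)·0.0000)/1.03=0.0000; Δ=(0.0000−0.0000)/(44.1066−28.2437)=0.0000; B=V−Δ·S=0.0000
Node (1,1) S=60.4200: V=(p*·6.7988+(1−p*)·0.0000)/1.03=4.8298; Δ=(6.7988−0.0000)/(68.8788−44.1066)=0.2745; B=V−Δ·S=-11.7526
Node (0,0) S=53.0000: V=(p*·4.8298+(1−p*)·0.0000)/1.03=3.4311; Δ=(4.8298−0.0000)/(60.4200−38.6900)=0.2223; B=V−Δ·S=-8.3490
Root portfolio cost Δ·53+B reproduces V0=3.4311.

(0,0): Delta=0.2223 Bond=-8.3490
(1,0): Delta=0.0000 Bond=0.0000
(1,1): Delta=0.2745 Bond=-11.7526
V0=3.4311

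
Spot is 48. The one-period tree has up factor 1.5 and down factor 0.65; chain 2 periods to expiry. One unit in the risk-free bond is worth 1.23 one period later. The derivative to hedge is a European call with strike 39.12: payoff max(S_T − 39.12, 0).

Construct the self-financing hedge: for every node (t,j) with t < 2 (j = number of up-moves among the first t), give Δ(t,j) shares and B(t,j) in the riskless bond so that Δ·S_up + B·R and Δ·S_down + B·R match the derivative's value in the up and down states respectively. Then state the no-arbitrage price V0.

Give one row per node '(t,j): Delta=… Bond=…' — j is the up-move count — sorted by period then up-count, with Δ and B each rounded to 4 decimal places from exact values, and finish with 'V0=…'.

(0,0): Delta=0.8807 Bond=-18.8771
(1,0): Delta=0.2896 Bond=-4.7747
(1,1): Delta=1.0000 Bond=-31.8049
V0=23.3989

The replicating-portfolio and risk-neutral prices coincide; use p* = (1.23−0.65)/(1.5−0.65) = 0.6824 for the latter.
Terminal values V(2,·): V(2,0)=0.0000, V(2,1)=7.6800, V(2,2)=68.8800
(1,0): S=31.2000. Δ = (V_up−V_dn)/(S_up−S_dn) = (7.6800−0.0000)/(46.8000−20.2800) = 0.2896. V = [p*·7.6800 + (1−p*)·0.0000]/1.23 = 4.2605. B = V − Δ·S = -4.7747.
(1,1): S=72.0000. Δ = (V_up−V_dn)/(S_up−S_dn) = (68.8800−7.6800)/(108.0000−46.8000) = 1.0000. V = [p*·68.8800 + (1−p*)·7.6800]/1.23 = 40.1951. B = V − Δ·S = -31.8049.
(0,0): S=48.0000. Δ = (V_up−V_dn)/(S_up−S_dn) = (40.1951−4.2605)/(72.0000−31.2000) = 0.8807. V = [p*·40.1951 + (1−p*)·4.2605]/1.23 = 23.3989. B = V − Δ·S = -18.8771.
Each (Δ,B) replicates both successor values, so the strategy is self-financing and V0 is arbitrage-free.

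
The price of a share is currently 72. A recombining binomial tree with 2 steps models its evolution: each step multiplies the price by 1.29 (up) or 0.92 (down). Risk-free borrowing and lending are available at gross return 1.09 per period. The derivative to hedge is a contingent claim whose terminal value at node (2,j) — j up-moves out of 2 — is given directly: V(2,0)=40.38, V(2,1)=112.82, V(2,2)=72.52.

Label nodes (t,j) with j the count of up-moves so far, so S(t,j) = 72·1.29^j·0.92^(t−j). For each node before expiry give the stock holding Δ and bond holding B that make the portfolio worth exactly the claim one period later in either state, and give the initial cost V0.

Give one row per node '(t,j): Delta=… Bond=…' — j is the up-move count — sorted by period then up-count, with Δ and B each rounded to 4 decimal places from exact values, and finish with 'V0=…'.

(0,0): Delta=0.7108 Bond=18.8038
(1,0): Delta=2.9557 Bond=-128.2028
(1,1): Delta=-1.1727 Bond=195.4362
V0=69.9829

Under the risk-neutral measure, an up-move has probability p* = (R−d)/(u−d) = 0.4595 and values discount at R = 1.09.
Payoff layer (t=2): V(2,0)=40.3800, V(2,1)=112.8200, V(2,2)=72.5200
  t=1,j=0: stock 66.2400 → up 85.4496 (V=112.8200), down 60.9408 (V=40.3800). Price 67.5810; hedge Δ=2.9557, bond B=-128.2028.
  t=1,j=1: stock 92.8800 → up 119.8152 (V=72.5200), down 85.4496 (V=112.8200). Price 86.5172; hedge Δ=-1.1727, bond B=195.4362.
  t=0,j=0: stock 72.0000 → up 92.8800 (V=86.5172), down 66.2400 (V=67.5810). Price 69.9829; hedge Δ=0.7108, bond B=18.8038.
The time-0 hedge costs 69.9829, which is the no-arbitrage price.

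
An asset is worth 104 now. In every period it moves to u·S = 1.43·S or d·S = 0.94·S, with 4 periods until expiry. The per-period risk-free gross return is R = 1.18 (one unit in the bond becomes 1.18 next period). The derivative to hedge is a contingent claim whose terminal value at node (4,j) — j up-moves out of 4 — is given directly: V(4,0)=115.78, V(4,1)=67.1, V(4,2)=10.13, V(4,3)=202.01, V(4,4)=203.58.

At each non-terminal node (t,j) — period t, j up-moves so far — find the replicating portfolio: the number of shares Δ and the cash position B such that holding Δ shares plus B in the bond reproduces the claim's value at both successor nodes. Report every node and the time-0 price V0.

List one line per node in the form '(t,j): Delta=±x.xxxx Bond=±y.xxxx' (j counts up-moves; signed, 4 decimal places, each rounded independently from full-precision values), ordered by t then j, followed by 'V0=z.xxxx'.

(0,0): Delta=0.5062 Bond=-6.6089
(1,0): Delta=0.0733 Bond=34.5273
(1,1): Delta=0.8027 Bond=-51.8878
(2,0): Delta=-0.9926 Bond=138.6902
(2,1): Delta=0.8031 Bond=-61.2869
(2,2): Delta=0.8024 Bond=-61.1659
(3,0): Delta=-1.1501 Bond=177.2594
(3,1): Delta=-0.8848 Bond=149.4825
(3,2): Delta=1.9588 Bond=-303.3613
(3,3): Delta=0.0105 Bond=168.6425
V0=46.0387

Under the risk-neutral measure, an up-move has probability p* = (R−d)/(u−d) = 0.4898 and values discount at R = 1.18.
Terminal payoffs: V(4,0)=115.7800, V(4,1)=67.1000, V(4,2)=10.1300, V(4,3)=202.0100, V(4,4)=203.5800
(3,0): S=86.3807. Δ = (V_up−V_dn)/(S_up−S_dn) = (67.1000−115.7800)/(123.5245−81.1979) = -1.1501. V = [p*·67.1000 + (1−p*)·115.7800]/1.18 = 77.9125. B = V − Δ·S = 177.2594.
(3,1): S=131.4090. Δ = (V_up−V_dn)/(S_up−S_dn) = (10.1300−67.1000)/(187.9149−123.5245) = -0.8848. V = [p*·10.1300 + (1−p*)·67.1000]/1.18 = 33.2172. B = V − Δ·S = 149.4825.
(3,2): S=199.9094. Δ = (V_up−V_dn)/(S_up−S_dn) = (202.0100−10.1300)/(285.8705−187.9149) = 1.9588. V = [p*·202.0100 + (1−p*)·10.1300]/1.18 = 88.2305. B = V − Δ·S = -303.3613.
(3,3): S=304.1175. Δ = (V_up−V_dn)/(S_up−S_dn) = (203.5800−202.0100)/(434.8881−285.8705) = 0.0105. V = [p*·203.5800 + (1−p*)·202.0100]/1.18 = 171.8466. B = V − Δ·S = 168.6425.
(2,0): S=91.8944. Δ = (V_up−V_dn)/(S_up−S_dn) = (33.2172−77.9125)/(131.4090−86.3807) = -0.9926. V = [p*·33.2172 + (1−p*)·77.9125]/1.18 = 47.4754. B = V − Δ·S = 138.6902.
(2,1): S=139.7968. Δ = (V_up−V_dn)/(S_up−S_dn) = (88.2305−33.2172)/(199.9094−131.4090) = 0.8031. V = [p*·88.2305 + (1−p*)·33.2172]/1.18 = 50.9852. B = V − Δ·S = -61.2869.
(2,2): S=212.6696. Δ = (V_up−V_dn)/(S_up−S_dn) = (171.8466−88.2305)/(304.1175−199.9094) = 0.8024. V = [p*·171.8466 + (1−p*)·88.2305]/1.18 = 109.4791. B = V − Δ·S = -61.1659.
(1,0): S=97.7600. Δ = (V_up−V_dn)/(S_up−S_dn) = (50.9852−47.4754)/(139.7968−91.8944) = 0.0733. V = [p*·50.9852 + (1−p*)·47.4754]/1.18 = 41.6902. B = V − Δ·S = 34.5273.
(1,1): S=148.7200. Δ = (V_up−V_dn)/(S_up−S_dn) = (109.4791−50.9852)/(212.6696−139.7968) = 0.8027. V = [p*·109.4791 + (1−p*)·50.9852]/1.18 = 67.4875. B = V − Δ·S = -51.8878.
(0,0): S=104.0000. Δ = (V_up−V_dn)/(S_up−S_dn) = (67.4875−41.6902)/(148.7200−97.7600) = 0.5062. V = [p*·67.4875 + (1−p*)·41.6902]/1.18 = 46.0387. B = V − Δ·S = -6.6089.
Root portfolio cost Δ·104+B reproduces V0=46.0387.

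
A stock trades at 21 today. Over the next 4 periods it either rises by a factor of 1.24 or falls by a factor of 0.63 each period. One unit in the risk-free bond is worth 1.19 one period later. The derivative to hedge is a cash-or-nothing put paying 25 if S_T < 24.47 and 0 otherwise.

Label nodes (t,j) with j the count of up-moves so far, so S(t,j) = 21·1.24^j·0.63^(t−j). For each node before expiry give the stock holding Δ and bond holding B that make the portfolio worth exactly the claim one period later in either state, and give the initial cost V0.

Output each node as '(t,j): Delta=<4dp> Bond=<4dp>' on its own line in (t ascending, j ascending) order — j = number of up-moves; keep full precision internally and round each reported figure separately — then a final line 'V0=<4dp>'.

(0,0): Delta=-0.2400 Bond=5.4895
(1,0): Delta=-1.8436 Bond=27.7484
(1,1): Delta=-0.1673 Bond=4.6382
(2,0): Delta=0.0000 Bond=17.6541
(2,1): Delta=-1.9273 Bond=34.3926
(2,2): Delta=-0.0874 Bond=2.9416
(3,0): Delta=0.0000 Bond=21.0084
(3,1): Delta=0.0000 Bond=21.0084
(3,2): Delta=-2.0147 Bond=42.7056
(3,3): Delta=0.0000 Bond=0.0000
V0=0.4493

No-arbitrage ⇒ martingale measure with p* = (R−d)/(u−d) = 0.9180.
Terminal payoffs: V(4,0)=25.0000, V(4,1)=25.0000, V(4,2)=25.0000, V(4,3)=0.0000, V(4,4)=0.0000
(3,0): S=5.2510. Δ = (V_up−V_dn)/(S_up−S_dn) = (25.0000−25.0000)/(6.5112−3.3081) = 0.0000. V = [p*·25.0000 + (1−p*)·25.0000]/1.19 = 21.0084. B = V − Δ·S = 21.0084.
(3,1): S=10.3353. Δ = (V_up−V_dn)/(S_up−S_dn) = (25.0000−25.0000)/(12.8157−6.5112) = 0.0000. V = [p*·25.0000 + (1−p*)·25.0000]/1.19 = 21.0084. B = V − Δ·S = 21.0084.
(3,2): S=20.3424. Δ = (V_up−V_dn)/(S_up−S_dn) = (0.0000−25.0000)/(25.2246−12.8157) = -2.0147. V = [p*·0.0000 + (1−p*)·25.0000]/1.19 = 1.7220. B = V − Δ·S = 42.7056.
(3,3): S=40.0391. Δ = (V_up−V_dn)/(S_up−S_dn) = (0.0000−0.0000)/(49.6485−25.2246) = 0.0000. V = [p*·0.0000 + (1−p*)·0.0000]/1.19 = 0.0000. B = V − Δ·S = 0.0000.
(2,0): S=8.3349. Δ = (V_up−V_dn)/(S_up−S_dn) = (21.0084−21.0084)/(10.3353−5.2510) = 0.0000. V = [p*·21.0084 + (1−p*)·21.0084]/1.19 = 17.6541. B = V − Δ·S = 17.6541.
(2,1): S=16.4052. Δ = (V_up−V_dn)/(S_up−S_dn) = (1.7220−21.0084)/(20.3424−10.3353) = -1.9273. V = [p*·1.7220 + (1−p*)·21.0084]/1.19 = 2.7755. B = V − Δ·S = 34.3926.
(2,2): S=32.2896. Δ = (V_up−V_dn)/(S_up−S_dn) = (0.0000−1.7220)/(40.0391−20.3424) = -0.0874. V = [p*·0.0000 + (1−p*)·1.7220]/1.19 = 0.1186. B = V − Δ·S = 2.9416.
(1,0): S=13.2300. Δ = (V_up−V_dn)/(S_up−S_dn) = (2.7755−17.6541)/(16.4052−8.3349) = -1.8436. V = [p*·2.7755 + (1−p*)·17.6541]/1.19 = 3.3572. B = V − Δ·S = 27.7484.
(1,1): S=26.0400. Δ = (V_up−V_dn)/(S_up−S_dn) = (0.1186−2.7755)/(32.2896−16.4052) = -0.1673. V = [p*·0.1186 + (1−p*)·2.7755]/1.19 = 0.2827. B = V − Δ·S = 4.6382.
(0,0): S=21.0000. Δ = (V_up−V_dn)/(S_up−S_dn) = (0.2827−3.3572)/(26.0400−13.2300) = -0.2400. V = [p*·0.2827 + (1−p*)·3.3572]/1.19 = 0.4493. B = V − Δ·S = 5.4895.
Self-financing check: at every node Δ·S+B equals the discounted successor values.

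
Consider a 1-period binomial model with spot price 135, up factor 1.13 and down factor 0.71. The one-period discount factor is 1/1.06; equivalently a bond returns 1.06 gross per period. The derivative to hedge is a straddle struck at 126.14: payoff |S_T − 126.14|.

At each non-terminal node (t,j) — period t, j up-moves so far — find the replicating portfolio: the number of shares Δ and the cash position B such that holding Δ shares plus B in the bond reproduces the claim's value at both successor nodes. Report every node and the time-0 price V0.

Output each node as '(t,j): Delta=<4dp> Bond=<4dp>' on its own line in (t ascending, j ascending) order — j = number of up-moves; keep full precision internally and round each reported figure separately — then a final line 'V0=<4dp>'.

(0,0): Delta=-0.0684 Bond=34.7633
V0=25.5252

Risk-neutral probability p* = (R−d)/(u−d) = (1.06−0.71)/(1.13−0.71) = 0.8333.
Terminal values V(1,·): V(1,0)=30.2900, V(1,1)=26.4100
Node (0,0) S=135.0000: V=(p*·26.4100+(1−p*)·30.2900)/1.06=25.5252; Δ=(26.4100−30.2900)/(152.5500−95.8500)=-0.0684; B=V−Δ·S=34.7633
The time-0 hedge costs 25.5252, which is the no-arbitrage price.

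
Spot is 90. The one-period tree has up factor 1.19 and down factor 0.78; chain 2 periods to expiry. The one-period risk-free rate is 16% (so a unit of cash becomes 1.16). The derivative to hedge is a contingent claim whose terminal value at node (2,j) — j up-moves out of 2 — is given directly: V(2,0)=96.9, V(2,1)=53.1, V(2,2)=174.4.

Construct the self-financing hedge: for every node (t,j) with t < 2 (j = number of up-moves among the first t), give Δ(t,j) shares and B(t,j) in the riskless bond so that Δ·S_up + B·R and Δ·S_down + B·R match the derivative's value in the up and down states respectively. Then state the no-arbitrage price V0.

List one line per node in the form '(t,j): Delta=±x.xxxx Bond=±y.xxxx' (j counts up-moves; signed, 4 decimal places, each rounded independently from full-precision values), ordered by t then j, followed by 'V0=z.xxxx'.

(0,0): Delta=2.5516 Bond=-112.5733
(1,0): Delta=-1.5218 Bond=155.3680
(1,1): Delta=2.7624 Bond=-153.1602
V0=117.0725

Risk-neutral probability p* = (R−d)/(u−d) = (1.16−0.78)/(1.19−0.78) = 0.9268.
At expiry t=2: V(2,0)=96.9000, V(2,1)=53.1000, V(2,2)=174.4000
(1,0): S=70.2000. Δ = (V_up−V_dn)/(S_up−S_dn) = (53.1000−96.9000)/(83.5380−54.7560) = -1.5218. V = [p*·53.1000 + (1−p*)·96.9000]/1.16 = 48.5387. B = V − Δ·S = 155.3680.
(1,1): S=107.1000. Δ = (V_up−V_dn)/(S_up−S_dn) = (174.4000−53.1000)/(127.4490−83.5380) = 2.7624. V = [p*·174.4000 + (1−p*)·53.1000]/1.16 = 142.6934. B = V − Δ·S = -153.1602.
(0,0): S=90.0000. Δ = (V_up−V_dn)/(S_up−S_dn) = (142.6934−48.5387)/(107.1000−70.2000) = 2.5516. V = [p*·142.6934 + (1−p*)·48.5387]/1.16 = 117.0725. B = V − Δ·S = -112.5733.
The time-0 hedge costs 117.0725, which is the no-arbitrage price.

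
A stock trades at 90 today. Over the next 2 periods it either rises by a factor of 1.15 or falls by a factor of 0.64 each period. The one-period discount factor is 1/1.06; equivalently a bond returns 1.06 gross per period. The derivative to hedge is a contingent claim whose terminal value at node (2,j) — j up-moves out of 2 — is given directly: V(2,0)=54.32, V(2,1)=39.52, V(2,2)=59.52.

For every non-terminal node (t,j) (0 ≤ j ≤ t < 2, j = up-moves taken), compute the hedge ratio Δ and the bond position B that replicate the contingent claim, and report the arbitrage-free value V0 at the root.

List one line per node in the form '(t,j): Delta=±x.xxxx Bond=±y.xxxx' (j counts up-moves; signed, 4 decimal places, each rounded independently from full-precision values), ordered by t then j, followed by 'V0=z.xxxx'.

Since d<R<u, set p* = (R−d)/(u−d) = 0.8235; price each node as the discounted p*-expectation of its children.
Terminal payoffs: V(2,0)=54.3200, V(2,1)=39.5200, V(2,2)=59.5200
  t=1,j=0: stock 57.6000 → up 66.2400 (V=39.5200), down 36.8640 (V=54.3200). Price 39.7469; hedge Δ=-0.5038, bond B=68.7666.
  t=1,j=1: stock 103.5000 → up 119.0250 (V=59.5200), down 66.2400 (V=39.5200). Price 52.8213; hedge Δ=0.3789, bond B=13.6056.
  t=0,j=0: stock 90.0000 → up 103.5000 (V=52.8213), down 57.6000 (V=39.7469). Price 47.6548; hedge Δ=0.2848, bond B=22.0188.
Check: Δ(0,0)·S0 + B(0,0) = 47.6548 = V0.

(0,0): Delta=0.2848 Bond=22.0188
(1,0): Delta=-0.5038 Bond=68.7666
(1,1): Delta=0.3789 Bond=13.6056
V0=47.6548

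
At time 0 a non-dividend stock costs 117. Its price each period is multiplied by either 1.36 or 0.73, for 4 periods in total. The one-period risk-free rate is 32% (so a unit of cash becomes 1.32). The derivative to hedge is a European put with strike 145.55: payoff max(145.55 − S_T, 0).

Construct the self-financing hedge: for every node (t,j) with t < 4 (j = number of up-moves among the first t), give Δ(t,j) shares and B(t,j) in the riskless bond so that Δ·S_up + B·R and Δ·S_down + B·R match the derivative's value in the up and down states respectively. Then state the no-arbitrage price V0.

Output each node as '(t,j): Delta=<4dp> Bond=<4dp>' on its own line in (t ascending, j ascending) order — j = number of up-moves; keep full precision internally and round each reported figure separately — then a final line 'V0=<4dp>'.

(0,0): Delta=-0.0334 Bond=4.1460
(1,0): Delta=-0.3518 Bond=32.6648
(1,1): Delta=-0.0218 Bond=3.6292
(2,0): Delta=-1.0000 Bond=83.5342
(2,1): Delta=-0.3282 Bond=40.3775
(2,2): Delta=-0.0107 Bond=2.3779
(3,0): Delta=-1.0000 Bond=110.2652
(3,1): Delta=-1.0000 Bond=110.2652
(3,2): Delta=-0.3037 Bond=49.4361
(3,3): Delta=0.0000 Bond=0.0000
V0=0.2382

Since d<R<u, set p* = (R−d)/(u−d) = 0.9365; price each node as the discounted p*-expectation of its children.
Payoff layer (t=4): V(4,0)=112.3241, V(4,1)=83.6496, V(4,2)=30.2287, V(4,3)=0.0000, V(4,4)=0.0000
(3,0): S=45.5150. Δ = (V_up−V_dn)/(S_up−S_dn) = (83.6496−112.3241)/(61.9004−33.2259) = -1.0000. V = [p*·83.6496 + (1−p*)·112.3241]/1.32 = 64.7502. B = V − Δ·S = 110.2652.
(3,1): S=84.7950. Δ = (V_up−V_dn)/(S_up−S_dn) = (30.2287−83.6496)/(115.3213−61.9004) = -1.0000. V = [p*·30.2287 + (1−p*)·83.6496]/1.32 = 25.4701. B = V − Δ·S = 110.2652.
(3,2): S=157.9743. Δ = (V_up−V_dn)/(S_up−S_dn) = (0.0000−30.2287)/(214.8451−115.3213) = -0.3037. V = [p*·0.0000 + (1−p*)·30.2287]/1.32 = 1.4540. B = V − Δ·S = 49.4361.
(3,3): S=294.3084. Δ = (V_up−V_dn)/(S_up−S_dn) = (0.0000−0.0000)/(400.2594−214.8451) = 0.0000. V = [p*·0.0000 + (1−p*)·0.0000]/1.32 = 0.0000. B = V − Δ·S = 0.0000.
(2,0): S=62.3493. Δ = (V_up−V_dn)/(S_up−S_dn) = (25.4701−64.7502)/(84.7950−45.5150) = -1.0000. V = [p*·25.4701 + (1−p*)·64.7502]/1.32 = 21.1849. B = V − Δ·S = 83.5342.
(2,1): S=116.1576. Δ = (V_up−V_dn)/(S_up−S_dn) = (1.4540−25.4701)/(157.9743−84.7950) = -0.3282. V = [p*·1.4540 + (1−p*)·25.4701]/1.32 = 2.2567. B = V − Δ·S = 40.3775.
(2,2): S=216.4032. Δ = (V_up−V_dn)/(S_up−S_dn) = (0.0000−1.4540)/(294.3084−157.9743) = -0.0107. V = [p*·0.0000 + (1−p*)·1.4540]/1.32 = 0.0699. B = V − Δ·S = 2.3779.
(1,0): S=85.4100. Δ = (V_up−V_dn)/(S_up−S_dn) = (2.2567−21.1849)/(116.1576−62.3493) = -0.3518. V = [p*·2.2567 + (1−p*)·21.1849]/1.32 = 2.6201. B = V − Δ·S = 32.6648.
(1,1): S=159.1200. Δ = (V_up−V_dn)/(S_up−S_dn) = (0.0699−2.2567)/(216.4032−116.1576) = -0.0218. V = [p*·0.0699 + (1−p*)·2.2567]/1.32 = 0.1582. B = V − Δ·S = 3.6292.
(0,0): S=117.0000. Δ = (V_up−V_dn)/(S_up−S_dn) = (0.1582−2.6201)/(159.1200−85.4100) = -0.0334. V = [p*·0.1582 + (1−p*)·2.6201]/1.32 = 0.2382. B = V − Δ·S = 4.1460.
Check: Δ(0,0)·S0 + B(0,0) = 0.2382 = V0.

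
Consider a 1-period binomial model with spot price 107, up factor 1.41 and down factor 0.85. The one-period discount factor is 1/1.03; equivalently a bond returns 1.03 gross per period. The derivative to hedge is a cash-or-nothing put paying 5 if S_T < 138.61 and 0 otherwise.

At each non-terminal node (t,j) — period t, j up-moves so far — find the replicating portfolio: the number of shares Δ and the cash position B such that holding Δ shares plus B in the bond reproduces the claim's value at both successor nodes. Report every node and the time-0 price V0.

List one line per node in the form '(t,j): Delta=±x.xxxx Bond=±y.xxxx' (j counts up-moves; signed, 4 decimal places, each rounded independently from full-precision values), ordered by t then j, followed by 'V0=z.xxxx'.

(0,0): Delta=-0.0834 Bond=12.2226
V0=3.2940

No-arbitrage ⇒ martingale measure with p* = (R−d)/(u−d) = 0.3214.
Terminal values V(1,·): V(1,0)=5.0000, V(1,1)=0.0000
  t=0,j=0: stock 107.0000 → up 150.8700 (V=0.0000), down 90.9500 (V=5.0000). Price 3.2940; hedge Δ=-0.0834, bond B=12.2226.
The time-0 hedge costs 3.2940, which is the no-arbitrage price.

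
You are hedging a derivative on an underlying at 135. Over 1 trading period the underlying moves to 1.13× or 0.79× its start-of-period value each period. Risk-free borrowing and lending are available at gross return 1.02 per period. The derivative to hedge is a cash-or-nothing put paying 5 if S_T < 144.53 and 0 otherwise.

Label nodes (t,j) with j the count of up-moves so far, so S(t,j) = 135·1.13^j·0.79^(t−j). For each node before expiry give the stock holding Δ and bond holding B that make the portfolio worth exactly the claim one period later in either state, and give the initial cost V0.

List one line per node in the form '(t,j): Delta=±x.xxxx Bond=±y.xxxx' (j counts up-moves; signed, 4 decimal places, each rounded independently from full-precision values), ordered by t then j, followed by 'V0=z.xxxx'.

(0,0): Delta=-0.1089 Bond=16.2918
V0=1.5859

Risk-neutral probability p* = (R−d)/(u−d) = (1.02−0.79)/(1.13−0.79) = 0.6765.
At expiry t=1: V(1,0)=5.0000, V(1,1)=0.0000
Node (0,0) S=135.0000: V=(p*·0.0000+(1−p*)·5.0000)/1.02=1.5859; Δ=(0.0000−5.0000)/(152.5500−106.6500)=-0.1089; B=V−Δ·S=16.2918
Check: Δ(0,0)·S0 + B(0,0) = 1.5859 = V0.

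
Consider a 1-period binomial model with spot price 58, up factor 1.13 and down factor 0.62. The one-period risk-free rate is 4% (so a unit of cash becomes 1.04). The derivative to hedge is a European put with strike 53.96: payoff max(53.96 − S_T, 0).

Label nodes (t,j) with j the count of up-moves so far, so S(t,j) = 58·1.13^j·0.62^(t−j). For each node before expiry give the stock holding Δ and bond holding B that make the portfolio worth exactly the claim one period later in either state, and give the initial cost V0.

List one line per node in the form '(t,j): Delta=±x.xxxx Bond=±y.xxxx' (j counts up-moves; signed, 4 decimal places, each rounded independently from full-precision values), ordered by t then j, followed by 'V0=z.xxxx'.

The replicating-portfolio and risk-neutral prices coincide; use p* = (1.04−0.62)/(1.13−0.62) = 0.8235 for the latter.
Payoff layer (t=1): V(1,0)=18.0000, V(1,1)=0.0000
  t=0,j=0: stock 58.0000 → up 65.5400 (V=0.0000), down 35.9600 (V=18.0000). Price 3.0543; hedge Δ=-0.6085, bond B=38.3484.
Check: Δ(0,0)·S0 + B(0,0) = 3.0543 = V0.

(0,0): Delta=-0.6085 Bond=38.3484
V0=3.0543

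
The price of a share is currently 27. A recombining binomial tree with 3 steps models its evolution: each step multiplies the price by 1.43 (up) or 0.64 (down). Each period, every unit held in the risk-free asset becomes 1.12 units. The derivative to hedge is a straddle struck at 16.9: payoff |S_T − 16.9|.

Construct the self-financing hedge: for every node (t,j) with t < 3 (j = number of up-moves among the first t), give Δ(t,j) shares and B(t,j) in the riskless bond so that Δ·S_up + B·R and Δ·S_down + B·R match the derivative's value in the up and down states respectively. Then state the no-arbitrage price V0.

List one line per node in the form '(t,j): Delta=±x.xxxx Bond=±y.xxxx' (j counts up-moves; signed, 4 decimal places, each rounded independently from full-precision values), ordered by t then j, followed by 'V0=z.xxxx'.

(0,0): Delta=0.8608 Bond=-6.9910
(1,0): Delta=0.4653 Bond=-0.9960
(1,1): Delta=0.9751 Bond=-12.2434
(2,0): Delta=-1.0000 Bond=15.0893
(2,1): Delta=0.8888 Bond=-11.5811
(2,2): Delta=1.0000 Bond=-15.0893
V0=16.2494

Risk-neutral probability p* = (R−d)/(u−d) = (1.12−0.64)/(1.43−0.64) = 0.6076.
Terminal values V(3,·): V(3,0)=9.8221, V(3,1)=1.0853, V(3,2)=18.4359, V(3,3)=62.0536
(2,0): S=11.0592. Δ = (V_up−V_dn)/(S_up−S_dn) = (1.0853−9.8221)/(15.8147−7.0779) = -1.0000. V = [p*·1.0853 + (1−p*)·9.8221]/1.12 = 4.0301. B = V − Δ·S = 15.0893.
(2,1): S=24.7104. Δ = (V_up−V_dn)/(S_up−S_dn) = (18.4359−1.0853)/(35.3359−15.8147) = 0.8888. V = [p*·18.4359 + (1−p*)·1.0853]/1.12 = 10.3816. B = V − Δ·S = -11.5811.
(2,2): S=55.2123. Δ = (V_up−V_dn)/(S_up−S_dn) = (62.0536−18.4359)/(78.9536−35.3359) = 1.0000. V = [p*·62.0536 + (1−p*)·18.4359]/1.12 = 40.1230. B = V − Δ·S = -15.0893.
(1,0): S=17.2800. Δ = (V_up−V_dn)/(S_up−S_dn) = (10.3816−4.0301)/(24.7104−11.0592) = 0.4653. V = [p*·10.3816 + (1−p*)·4.0301]/1.12 = 7.0440. B = V − Δ·S = -0.9960.
(1,1): S=38.6100. Δ = (V_up−V_dn)/(S_up−S_dn) = (40.1230−10.3816)/(55.2123−24.7104) = 0.9751. V = [p*·40.1230 + (1−p*)·10.3816]/1.12 = 25.4039. B = V − Δ·S = -12.2434.
(0,0): S=27.0000. Δ = (V_up−V_dn)/(S_up−S_dn) = (25.4039−7.0440)/(38.6100−17.2800) = 0.8608. V = [p*·25.4039 + (1−p*)·7.0440]/1.12 = 16.2494. B = V − Δ·S = -6.9910.
The time-0 hedge costs 16.2494, which is the no-arbitrage price.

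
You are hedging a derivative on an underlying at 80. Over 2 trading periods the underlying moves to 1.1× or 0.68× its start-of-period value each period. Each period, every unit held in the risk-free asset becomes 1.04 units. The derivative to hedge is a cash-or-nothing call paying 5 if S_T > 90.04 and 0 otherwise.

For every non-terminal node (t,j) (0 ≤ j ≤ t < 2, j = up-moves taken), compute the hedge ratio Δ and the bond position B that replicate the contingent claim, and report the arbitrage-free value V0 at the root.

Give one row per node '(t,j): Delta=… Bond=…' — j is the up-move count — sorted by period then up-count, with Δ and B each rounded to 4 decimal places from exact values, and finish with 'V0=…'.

No-arbitrage ⇒ martingale measure with p* = (R−d)/(u−d) = 0.8571.
Terminal values V(2,·): V(2,0)=0.0000, V(2,1)=0.0000, V(2,2)=5.0000
Node (1,0) S=54.4000: V=(p*·0.0000+(1−p*)·0.0000)/1.04=0.0000; Δ=(0.0000−0.0000)/(59.8400−36.9920)=0.0000; B=V−Δ·S=0.0000
Node (1,1) S=88.0000: V=(p*·5.0000+(1−p*)·0.0000)/1.04=4.1209; Δ=(5.0000−0.0000)/(96.8000−59.8400)=0.1353; B=V−Δ·S=-7.7839
Node (0,0) S=80.0000: V=(p*·4.1209+(1−p*)·0.0000)/1.04=3.3963; Δ=(4.1209−0.0000)/(88.0000−54.4000)=0.1226; B=V−Δ·S=-6.4153
Each (Δ,B) replicates both successor values, so the strategy is self-financing and V0 is arbitrage-free.

(0,0): Delta=0.1226 Bond=-6.4153
(1,0): Delta=0.0000 Bond=0.0000
(1,1): Delta=0.1353 Bond=-7.7839
V0=3.3963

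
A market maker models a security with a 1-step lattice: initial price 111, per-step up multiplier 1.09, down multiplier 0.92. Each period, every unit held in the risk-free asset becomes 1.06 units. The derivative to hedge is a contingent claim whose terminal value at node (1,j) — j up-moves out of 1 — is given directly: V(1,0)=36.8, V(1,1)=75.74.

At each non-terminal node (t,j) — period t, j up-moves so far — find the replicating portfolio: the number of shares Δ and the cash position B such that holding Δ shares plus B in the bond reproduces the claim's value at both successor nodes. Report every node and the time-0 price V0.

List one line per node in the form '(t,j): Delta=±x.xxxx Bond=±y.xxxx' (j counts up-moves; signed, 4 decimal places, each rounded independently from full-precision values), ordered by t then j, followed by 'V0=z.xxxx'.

Risk-neutral probability p* = (R−d)/(u−d) = (1.06−0.92)/(1.09−0.92) = 0.8235.
Payoff layer (t=1): V(1,0)=36.8000, V(1,1)=75.7400
  t=0,j=0: stock 111.0000 → up 120.9900 (V=75.7400), down 102.1200 (V=36.8000). Price 64.9700; hedge Δ=2.0636, bond B=-164.0888.
The time-0 hedge costs 64.9700, which is the no-arbitrage price.

(0,0): Delta=2.0636 Bond=-164.0888
V0=64.9700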